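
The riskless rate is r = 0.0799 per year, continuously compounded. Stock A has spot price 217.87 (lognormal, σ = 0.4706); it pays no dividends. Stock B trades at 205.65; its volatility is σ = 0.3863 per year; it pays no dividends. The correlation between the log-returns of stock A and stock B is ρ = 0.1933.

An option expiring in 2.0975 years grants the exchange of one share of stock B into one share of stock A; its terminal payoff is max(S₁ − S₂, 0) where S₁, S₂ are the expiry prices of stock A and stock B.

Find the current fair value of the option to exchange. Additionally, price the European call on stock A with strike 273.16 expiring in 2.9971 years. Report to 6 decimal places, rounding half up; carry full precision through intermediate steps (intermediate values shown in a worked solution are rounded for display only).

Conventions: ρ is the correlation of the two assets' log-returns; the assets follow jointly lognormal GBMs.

exchange price = 71.613836
price(stock A call K=273.16) = 69.895295

σ_eff = √(σ₁² + σ₂² − 2ρσ₁σ₂) = √(0.4706² + 0.3863² − 2·0.1933·0.4706·0.3863) = 0.548098
d₁ = (ln(S₁/S₂) + (q₂ − q₁ + σ_eff²/2)T) / (σ_eff√T) = (ln(217.87/205.65) + (0.0 − 0.0 + 0.150205)·2.0975) / 0.793796 = 0.469615
d₂ = d₁ − σ_eff√T = 0.469615 − 0.793796 = -0.324180
N(d₁) = 0.680685,  N(d₂) = 0.372901
V = S₁·e^{−q₁T}·N(d₁) − S₂·e^{−q₂T}·N(d₂) = 148.300866 − 76.687030 = 71.613836
[vanilla: stock A call K=273.16]
σ√T = 0.4706·√2.9971 = 0.814709
d₁ = (ln(S/K) + (r+σ²/2)T) / (σ√T) = (ln(217.87/273.16) + (0.0799+0.4706²/2)·2.9971) / 0.814709 = (-0.226159 + 0.571344) / 0.814709 = 0.423691
d₂ = d₁ − σ√T = 0.423691 − 0.814709 = -0.391018
e^{−rT} = 0.787046
N(d₁) = 0.664104,  N(d₂) = 0.347892
price = S·N(d₁) − K·e^{−rT}·N(d₂) = 144.688395 − 74.793100 = 69.895295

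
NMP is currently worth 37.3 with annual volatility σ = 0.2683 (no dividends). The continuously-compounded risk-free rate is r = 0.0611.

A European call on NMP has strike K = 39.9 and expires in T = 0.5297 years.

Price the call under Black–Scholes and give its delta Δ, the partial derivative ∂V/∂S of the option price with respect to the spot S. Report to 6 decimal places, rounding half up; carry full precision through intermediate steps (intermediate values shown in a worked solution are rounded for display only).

σ√T = 0.2683·√0.5297 = 0.195270
d₁ = (ln(S/K) + (r+σ²/2)T) / (σ√T) = (ln(37.3/39.9) + (0.0611+0.2683²/2)·0.5297) / 0.195270 = (-0.067383 + 0.051430) / 0.195270 = -0.081698
d₂ = d₁ − σ√T = -0.081698 − 0.195270 = -0.276968
e^{−rT} = 0.968153
N(d₁) = 0.467444,  N(d₂) = 0.390902
Call price V = S·N(d₁) − K·e^{−rT}·N(d₂) = 17.435643 − 15.100295 = 2.335348
Δ = N(d₁) = 0.467444

price = 2.335348
Δ = 0.467444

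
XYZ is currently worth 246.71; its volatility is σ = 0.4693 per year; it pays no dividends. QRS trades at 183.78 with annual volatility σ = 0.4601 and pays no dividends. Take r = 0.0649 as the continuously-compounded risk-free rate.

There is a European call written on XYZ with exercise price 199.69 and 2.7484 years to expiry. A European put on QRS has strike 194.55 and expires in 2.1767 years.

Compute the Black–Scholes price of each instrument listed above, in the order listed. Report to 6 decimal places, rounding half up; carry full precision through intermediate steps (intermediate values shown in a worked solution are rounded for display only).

[XYZ call K=199.69]
σ√T = 0.4693·√2.7484 = 0.778020
d₁ = (ln(S/K) + (r+σ²/2)T) / (σ√T) = (ln(246.71/199.69) + (0.0649+0.4693²/2)·2.7484) / 0.778020 = (0.211447 + 0.481028) / 0.778020 = 0.890049
d₂ = d₁ − σ√T = 0.890049 − 0.778020 = 0.112030
e^{−rT} = 0.836632
N(d₁) = 0.813280,  N(d₂) = 0.544600
price = S·N(d₁) − K·e^{−rT}·N(d₂) = 200.644381 − 90.984709 = 109.659672
[QRS put K=194.55]
σ√T = 0.4601·√2.1767 = 0.678815
d₁ = (ln(S/K) + (r+σ²/2)T) / (σ√T) = (ln(183.78/194.55) + (0.0649+0.4601²/2)·2.1767) / 0.678815 = (-0.056950 + 0.371663) / 0.678815 = 0.463621
d₂ = d₁ − σ√T = 0.463621 − 0.678815 = -0.215194
e^{−rT} = 0.868257
N(−d₁) = 0.321460,  N(−d₂) = 0.585192
price = K·e^{−rT}·N(−d₂) − S·N(−d₁) = 98.850248 − 59.077849 = 39.772400

price(XYZ call K=199.69) = 109.659672
price(QRS put K=194.55) = 39.772400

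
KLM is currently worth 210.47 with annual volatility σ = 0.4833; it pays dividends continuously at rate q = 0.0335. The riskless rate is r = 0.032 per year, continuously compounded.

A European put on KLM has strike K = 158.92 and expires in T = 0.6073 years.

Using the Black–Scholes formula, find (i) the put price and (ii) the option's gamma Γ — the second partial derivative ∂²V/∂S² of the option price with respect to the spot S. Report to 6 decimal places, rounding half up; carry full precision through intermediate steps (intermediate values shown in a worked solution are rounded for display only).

σ√T = 0.4833·√0.6073 = 0.376633
d₁ = (ln(S/K) + (r−q+σ²/2)T) / (σ√T) = (ln(210.47/158.92) + (0.032−0.0335+0.4833²/2)·0.6073) / 0.376633 = (0.280942 + 0.070015) / 0.376633 = 0.931829
d₂ = d₁ − σ√T = 0.931829 − 0.376633 = 0.555196
e^{−rT} = 0.980754
e^{−qT} = 0.979861
N(−d₁) = 0.175713,  N(−d₂) = 0.289380
Put price V = K·e^{−rT}·N(−d₂) − S·e^{−qT}·N(−d₁) = 45.103249 − 36.237434 = 8.865815
φ(d₁) = (1/√(2π))·e^{−d₁²/2} = 0.258440
Γ = e^{−qT}·φ(d₁) / (S·σ·√T) = 0.003195

price = 8.865815
Γ = 0.003195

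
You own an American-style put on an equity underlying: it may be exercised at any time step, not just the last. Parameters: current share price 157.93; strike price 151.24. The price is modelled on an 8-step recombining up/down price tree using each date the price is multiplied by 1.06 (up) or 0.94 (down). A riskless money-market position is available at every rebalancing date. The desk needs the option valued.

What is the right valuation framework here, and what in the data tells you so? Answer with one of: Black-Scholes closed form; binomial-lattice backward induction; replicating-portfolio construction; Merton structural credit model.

framework: binomial-lattice backward induction

Key observation: the put (strike 151.24 on spot 157.93) is American-style on a 8-step discrete price model, so the early-exercise decision at every node requires stepwise backward valuation — a closed form cannot price the exercise right.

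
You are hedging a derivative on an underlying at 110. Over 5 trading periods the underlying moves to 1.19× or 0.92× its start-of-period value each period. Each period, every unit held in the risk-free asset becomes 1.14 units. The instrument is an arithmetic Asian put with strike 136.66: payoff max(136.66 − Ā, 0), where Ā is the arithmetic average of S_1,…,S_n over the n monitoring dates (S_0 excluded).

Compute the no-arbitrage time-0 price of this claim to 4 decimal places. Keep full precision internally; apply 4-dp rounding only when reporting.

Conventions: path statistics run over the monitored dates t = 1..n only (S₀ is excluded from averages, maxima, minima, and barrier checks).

price = 0.9243

No-arbitrage gives p* = (R−d)/(u−d) = 0.8148: enumerate every path, weight its payoff by its p*-probability, and discount by R^5.
Enumerate all 2^5 = 32 price paths (U = up ×1.19, D = down ×0.92); each path with k up-moves has probability p*^k·(1−p*)^(5−k).
DDDDD: Ā=86.2524, payoff=50.4076, prob=0.000218
UDDDD: Ā=111.5656, payoff=25.0944, prob=0.000958
DUDDD: Ā=105.6256, payoff=31.0344, prob=0.000958
UUDDD: Ā=136.6244, payoff=0.0356, prob=0.004216
DDUDD: Ā=100.1608, payoff=36.4992, prob=0.000958
UDUDD: Ā=129.5558, payoff=7.1042, prob=0.004216
DUUDD: Ā=123.6158, payoff=13.0442, prob=0.004216
UUUDD: Ā=159.8943, payoff=0.0000, prob=0.018552
DDDUD: Ā=95.1332, payoff=41.5268, prob=0.000958
UDDUD: Ā=123.0527, payoff=13.6073, prob=0.004216
DUDUD: Ā=117.1127, payoff=19.5473, prob=0.004216
UUDUD: Ā=151.4827, payoff=0.0000, prob=0.018552
DDUUD: Ā=111.6479, payoff=25.0121, prob=0.004216
UDUUD: Ā=144.4141, payoff=0.0000, prob=0.018552
DUUUD: Ā=138.4741, payoff=0.0000, prob=0.018552
UUUUD: Ā=179.1132, payoff=0.0000, prob=0.081629
DDDDU: Ā=90.5077, payoff=46.1523, prob=0.000958
UDDDU: Ā=117.0698, payoff=19.5902, prob=0.004216
DUDDU: Ā=111.1298, payoff=25.5302, prob=0.004216
UUDDU: Ā=143.7440, payoff=0.0000, prob=0.018552
DDUDU: Ā=105.6650, payoff=30.9950, prob=0.004216
UDUDU: Ā=136.6754, payoff=0.0000, prob=0.018552
DUUDU: Ā=130.7354, payoff=5.9246, prob=0.018552
UUUDU: Ā=169.1034, payoff=0.0000, prob=0.081629
DDDUU: Ā=100.6374, payoff=36.0226, prob=0.004216
UDDUU: Ā=130.1723, payoff=6.4877, prob=0.018552
DUDUU: Ā=124.2323, payoff=12.4277, prob=0.018552
UUDUU: Ā=160.6917, payoff=0.0000, prob=0.081629
DDUUU: Ā=118.7675, payoff=17.8925, prob=0.018552
UDUUU: Ā=153.6231, payoff=0.0000, prob=0.081629
DUUUU: Ā=147.6831, payoff=0.0000, prob=0.081629
UUUUU: Ā=191.0249, payoff=0.0000, prob=0.359165
Price = Σ prob·payoff / R^5 = 1.779699 / 1.925415 = 0.9243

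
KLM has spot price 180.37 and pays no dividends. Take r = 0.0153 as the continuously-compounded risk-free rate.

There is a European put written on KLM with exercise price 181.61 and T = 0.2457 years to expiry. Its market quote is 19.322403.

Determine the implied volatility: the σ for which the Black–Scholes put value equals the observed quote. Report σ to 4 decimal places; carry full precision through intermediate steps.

At σ = 0.5346 the Black–Scholes value reproduces the quote:
σ√T = 0.5346·√0.2457 = 0.264991
d₁ = (ln(S/K) + (r+σ²/2)T) / (σ√T) = (ln(180.37/181.61) + (0.0153+0.5346²/2)·0.2457) / 0.264991 = (-0.006851 + 0.038869) / 0.264991 = 0.120827
d₂ = d₁ − σ√T = 0.120827 − 0.264991 = -0.144164
e^{−rT} = 0.996248
N(−d₁) = 0.451914,  N(−d₂) = 0.557315
V = K·e^{−rT}·N(−d₂) − S·N(−d₁) = 100.834121 − 81.511718 = 19.322403 (the quoted price), and the Black–Scholes price is strictly increasing in σ, so σ is unique

sigma = 0.5346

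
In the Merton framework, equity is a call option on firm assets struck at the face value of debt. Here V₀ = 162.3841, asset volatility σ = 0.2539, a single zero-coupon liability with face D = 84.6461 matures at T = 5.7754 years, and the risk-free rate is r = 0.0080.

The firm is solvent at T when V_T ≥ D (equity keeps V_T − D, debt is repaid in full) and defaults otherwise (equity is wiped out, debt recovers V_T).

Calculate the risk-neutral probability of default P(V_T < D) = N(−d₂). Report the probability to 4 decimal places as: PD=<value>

PD=0.2009

Apply the equity-as-call identities (strike 84.6461, horizon 5.7754 years):
d₁ = [ln(V₀/D) + (r + σ²/2)T] / (σ√T)
   = [ln(162.3841/84.6461) + (0.0080 + 0.5·0.2539²)·5.7754] / (0.2539·√5.7754)
   = [0.651485 + 0.232359] / 0.610174 = 1.448513
d₂ = d₁ − σ√T = 1.448513 − 0.610174 = 0.838339
risk-neutral PD = N(−d₂) = N(-0.838339) = 0.200920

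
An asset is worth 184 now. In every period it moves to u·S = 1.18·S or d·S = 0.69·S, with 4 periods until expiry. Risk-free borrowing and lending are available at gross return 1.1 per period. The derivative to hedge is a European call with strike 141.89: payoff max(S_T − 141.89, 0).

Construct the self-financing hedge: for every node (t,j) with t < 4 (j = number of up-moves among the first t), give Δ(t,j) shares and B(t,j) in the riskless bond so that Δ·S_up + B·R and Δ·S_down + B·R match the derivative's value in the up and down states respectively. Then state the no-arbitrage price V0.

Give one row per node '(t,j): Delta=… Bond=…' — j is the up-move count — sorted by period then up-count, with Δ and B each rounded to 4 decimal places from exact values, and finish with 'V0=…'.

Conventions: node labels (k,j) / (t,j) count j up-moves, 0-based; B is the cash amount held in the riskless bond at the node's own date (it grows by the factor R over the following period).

(0,0): Delta=0.9138 Bond=-78.7752
(1,0): Delta=0.6205 Bond=-49.4125
(1,1): Delta=0.9472 Bond=-93.9191
(2,0): Delta=0.0000 Bond=0.0000
(2,1): Delta=0.6913 Bond=-64.9594
(2,2): Delta=0.9765 Bond=-110.7943
(3,0): Delta=0.0000 Bond=0.0000
(3,1): Delta=0.0000 Bond=0.0000
(3,2): Delta=0.7701 Bond=-85.3979
(3,3): Delta=1.0000 Bond=-128.9909
V0=89.3607

Risk-neutral probability p* = (R−d)/(u−d) = (1.1−0.69)/(1.18−0.69) = 0.8367.
Terminal payoffs: V(4,0)=0.0000, V(4,1)=0.0000, V(4,2)=0.0000, V(4,3)=66.7093, V(4,4)=214.8451
Node (3,0) S=60.4457: V=(p*·0.0000+(1−p*)·0.0000)/1.1=0.0000; Δ=(0.0000−0.0000)/(71.3259−41.7075)=0.0000; B=V−Δ·S=0.0000
Node (3,1) S=103.3708: V=(p*·0.0000+(1−p*)·0.0000)/1.1=0.0000; Δ=(0.0000−0.0000)/(121.9776−71.3259)=0.0000; B=V−Δ·S=0.0000
Node (3,2) S=176.7791: V=(p*·66.7093+(1−p*)·0.0000)/1.1=50.7437; Δ=(66.7093−0.0000)/(208.5993−121.9776)=0.7701; B=V−Δ·S=-85.3979
Node (3,3) S=302.3179: V=(p*·214.8451+(1−p*)·66.7093)/1.1=173.3270; Δ=(214.8451−66.7093)/(356.7351−208.5993)=1.0000; B=V−Δ·S=-128.9909
Node (2,0) S=87.6024: V=(p*·0.0000+(1−p*)·0.0000)/1.1=0.0000; Δ=(0.0000−0.0000)/(103.3708−60.4457)=0.0000; B=V−Δ·S=0.0000
Node (2,1) S=149.8128: V=(p*·50.7437+(1−p*)·0.0000)/1.1=38.5991; Δ=(50.7437−0.0000)/(176.7791−103.3708)=0.6913; B=V−Δ·S=-64.9594
Node (2,2) S=256.2016: V=(p*·173.3270+(1−p*)·50.7437)/1.1=139.3758; Δ=(173.3270−50.7437)/(302.3179−176.7791)=0.9765; B=V−Δ·S=-110.7943
Node (1,0) S=126.9600: V=(p*·38.5991+(1−p*)·0.0000)/1.1=29.3611; Δ=(38.5991−0.0000)/(149.8128−87.6024)=0.6205; B=V−Δ·S=-49.4125
Node (1,1) S=217.1200: V=(p*·139.3758+(1−p*)·38.5991)/1.1=111.7477; Δ=(139.3758−38.5991)/(256.2016−149.8128)=0.9472; B=V−Δ·S=-93.9191
Node (0,0) S=184.0000: V=(p*·111.7477+(1−p*)·29.3611)/1.1=89.3607; Δ=(111.7477−29.3611)/(217.1200−126.9600)=0.9138; B=V−Δ·S=-78.7752
Sanity check at the root: Δ(0,0)·S0 + B(0,0) reproduces V0 = 89.3607.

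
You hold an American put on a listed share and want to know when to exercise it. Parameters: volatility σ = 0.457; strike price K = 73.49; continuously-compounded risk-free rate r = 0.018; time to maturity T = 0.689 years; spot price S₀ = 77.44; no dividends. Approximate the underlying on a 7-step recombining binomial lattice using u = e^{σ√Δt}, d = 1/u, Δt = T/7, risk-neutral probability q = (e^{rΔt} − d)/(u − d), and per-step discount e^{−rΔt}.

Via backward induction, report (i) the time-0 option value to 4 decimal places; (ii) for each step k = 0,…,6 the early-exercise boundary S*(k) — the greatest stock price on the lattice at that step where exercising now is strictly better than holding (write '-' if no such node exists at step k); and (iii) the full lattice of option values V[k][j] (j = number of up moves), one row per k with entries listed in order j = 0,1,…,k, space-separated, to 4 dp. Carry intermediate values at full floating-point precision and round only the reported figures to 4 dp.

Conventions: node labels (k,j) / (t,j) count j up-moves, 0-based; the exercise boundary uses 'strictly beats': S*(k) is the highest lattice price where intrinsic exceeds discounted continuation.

Δt=0.09843, u=1.15416, d=0.86643, q=0.47038, disc=e^(-rΔt)=0.99823
k=7 terminal: V=max(K-S,0) → 45.1047 35.6781 23.1210 6.3938 0.0000 0.0000 0.0000 0.0000
k=6: j=0 S=32.7613 intr=40.7287 cont=40.5986 V=40.7287[EX]; j=1 S=43.6411 intr=29.8489 cont=29.7188 V=29.8489[EX]; j=2 S=58.1340 intr=15.3560 cont=15.2259 V=15.3560[EX]; j=3 S=77.4400 intr=0.0000 cont=3.3803 V=3.3803[hold]; j=4 S=103.1574 intr=0.0000 cont=0.0000 V=0.0000[hold]; j=5 S=137.4153 intr=0.0000 cont=0.0000 V=0.0000[hold]; j=6 S=183.0501 intr=0.0000 cont=0.0000 V=0.0000[hold]  S*(6)=58.1340
k=5: j=0 S=37.8119 intr=35.6781 cont=35.5480 V=35.6781[EX]; j=1 S=50.3690 intr=23.1210 cont=22.9910 V=23.1210[EX]; j=2 S=67.0962 intr=6.3938 cont=9.7056 V=9.7056[hold]; j=3 S=89.3784 intr=0.0000 cont=1.7871 V=1.7871[hold]; j=4 S=119.0605 intr=0.0000 cont=0.0000 V=0.0000[hold]; j=5 S=158.5998 intr=0.0000 cont=0.0000 V=0.0000[hold]  S*(5)=50.3690
k=4: j=0 S=43.6411 intr=29.8489 cont=29.7188 V=29.8489[EX]; j=1 S=58.1340 intr=15.3560 cont=16.7809 V=16.7809[hold]; j=2 S=77.4400 intr=0.0000 cont=5.9703 V=5.9703[hold]; j=3 S=103.1574 intr=0.0000 cont=0.9448 V=0.9448[hold]; j=4 S=137.4153 intr=0.0000 cont=0.0000 V=0.0000[hold]  S*(4)=43.6411
k=3: j=0 S=50.3690 intr=23.1210 cont=23.6600 V=23.6600[hold]; j=1 S=67.0962 intr=6.3938 cont=11.6751 V=11.6751[hold]; j=2 S=89.3784 intr=0.0000 cont=3.6000 V=3.6000[hold]; j=3 S=119.0605 intr=0.0000 cont=0.4995 V=0.4995[hold]  S*(3)=-
k=2: j=0 S=58.1340 intr=15.3560 cont=17.9907 V=17.9907[hold]; j=1 S=77.4400 intr=0.0000 cont=7.8628 V=7.8628[hold]; j=2 S=103.1574 intr=0.0000 cont=2.1378 V=2.1378[hold]  S*(2)=-
k=1: j=0 S=67.0962 intr=6.3938 cont=13.2033 V=13.2033[hold]; j=1 S=89.3784 intr=0.0000 cont=5.1607 V=5.1607[hold]  S*(1)=-
k=0: j=0 S=77.4400 intr=0.0000 cont=9.4036 V=9.4036[hold]  S*(0)=-

price = 9.4036
boundary = - - - - 43.6411 50.3690 58.1340
tree:
9.4036
13.2033 5.1607
17.9907 7.8628 2.1378
23.6600 11.6751 3.6000 0.4995
29.8489 16.7809 5.9703 0.9448 0.0000
35.6781 23.1210 9.7056 1.7871 0.0000 0.0000
40.7287 29.8489 15.3560 3.3803 0.0000 0.0000 0.0000
45.1047 35.6781 23.1210 6.3938 0.0000 0.0000 0.0000 0.0000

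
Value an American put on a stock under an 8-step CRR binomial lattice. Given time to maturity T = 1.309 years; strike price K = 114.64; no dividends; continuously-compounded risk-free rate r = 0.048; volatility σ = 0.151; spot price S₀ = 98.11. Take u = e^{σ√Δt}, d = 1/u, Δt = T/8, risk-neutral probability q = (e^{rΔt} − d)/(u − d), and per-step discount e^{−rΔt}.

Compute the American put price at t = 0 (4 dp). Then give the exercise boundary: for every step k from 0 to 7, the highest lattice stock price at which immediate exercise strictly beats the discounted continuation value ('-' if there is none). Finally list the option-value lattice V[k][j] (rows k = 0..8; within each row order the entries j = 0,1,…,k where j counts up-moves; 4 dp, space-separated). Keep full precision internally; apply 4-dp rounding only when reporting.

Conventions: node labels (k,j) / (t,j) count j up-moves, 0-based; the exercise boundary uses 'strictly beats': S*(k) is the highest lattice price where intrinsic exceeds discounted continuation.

params: Δt=0.16362 u=1.06298 d=0.94075 q=0.54924 e^(-rΔt)=0.99218
t_8 payoffs: 54.4536 46.6332 37.7967 27.8121 16.5300 3.7820 0.0000 0.0000 0.0000
t_7: node(7,0) S=63.9772 payoff=50.6628 vs cont=49.7660 → 50.6628 [stop]  node(7,1) S=72.2901 payoff=42.3499 vs cont=41.4530 → 42.3499 [stop]  node(7,2) S=81.6832 payoff=32.9568 vs cont=32.0600 → 32.9568 [stop]  node(7,3) S=92.2967 payoff=22.3433 vs cont=21.4464 → 22.3433 [stop]  node(7,4) S=104.2894 payoff=10.3506 vs cont=9.4537 → 10.3506 [stop]  node(7,5) S=117.8403 payoff=0.0000 vs cont=1.6914 → 1.6914 [wait]  node(7,6) S=133.1520 payoff=0.0000 vs cont=0.0000 → 0.0000 [wait]  node(7,7) S=150.4532 payoff=0.0000 vs cont=0.0000 → 0.0000 [wait]  ⇒ S*(7)=104.2894
t_6: node(6,0) S=68.0068 payoff=46.6332 vs cont=45.7364 → 46.6332 [stop]  node(6,1) S=76.8433 payoff=37.7967 vs cont=36.8999 → 37.7967 [stop]  node(6,2) S=86.8279 payoff=27.8121 vs cont=26.9152 → 27.8121 [stop]  node(6,3) S=98.1100 payoff=16.5300 vs cont=15.6331 → 16.5300 [stop]  node(6,4) S=110.8580 payoff=3.7820 vs cont=5.5509 → 5.5509 [wait]  node(6,5) S=125.2624 payoff=0.0000 vs cont=0.7565 → 0.7565 [wait]  node(6,6) S=141.5385 payoff=0.0000 vs cont=0.0000 → 0.0000 [wait]  ⇒ S*(6)=98.1100
t_5: node(5,0) S=72.2901 payoff=42.3499 vs cont=41.4530 → 42.3499 [stop]  node(5,1) S=81.6832 payoff=32.9568 vs cont=32.0600 → 32.9568 [stop]  node(5,2) S=92.2967 payoff=22.3433 vs cont=21.4464 → 22.3433 [stop]  node(5,3) S=104.2894 payoff=10.3506 vs cont=10.4177 → 10.4177 [wait]  node(5,4) S=117.8403 payoff=0.0000 vs cont=2.8948 → 2.8948 [wait]  node(5,5) S=133.1520 payoff=0.0000 vs cont=0.3383 → 0.3383 [wait]  ⇒ S*(5)=92.2967
t_4: node(4,0) S=76.8433 payoff=37.7967 vs cont=36.8999 → 37.7967 [stop]  node(4,1) S=86.8279 payoff=27.8121 vs cont=26.9152 → 27.8121 [stop]  node(4,2) S=98.1100 payoff=16.5300 vs cont=15.6697 → 16.5300 [stop]  node(4,3) S=110.8580 payoff=3.7820 vs cont=6.2366 → 6.2366 [wait]  node(4,4) S=125.2624 payoff=0.0000 vs cont=1.4790 → 1.4790 [wait]  ⇒ S*(4)=98.1100
t_3: node(3,0) S=81.6832 payoff=32.9568 vs cont=32.0600 → 32.9568 [stop]  node(3,1) S=92.2967 payoff=22.3433 vs cont=21.4464 → 22.3433 [stop]  node(3,2) S=104.2894 payoff=10.3506 vs cont=10.7914 → 10.7914 [wait]  node(3,3) S=117.8403 payoff=0.0000 vs cont=3.5952 → 3.5952 [wait]  ⇒ S*(3)=92.2967
t_2: node(2,0) S=86.8279 payoff=27.8121 vs cont=26.9152 → 27.8121 [stop]  node(2,1) S=98.1100 payoff=16.5300 vs cont=15.8733 → 16.5300 [stop]  node(2,2) S=110.8580 payoff=3.7820 vs cont=6.7854 → 6.7854 [wait]  ⇒ S*(2)=98.1100
t_1: node(1,0) S=92.2967 payoff=22.3433 vs cont=21.4464 → 22.3433 [stop]  node(1,1) S=104.2894 payoff=10.3506 vs cont=11.0905 → 11.0905 [wait]  ⇒ S*(1)=92.2967
t_0: node(0,0) S=98.1100 payoff=16.5300 vs cont=16.0363 → 16.5300 [stop]  ⇒ S*(0)=98.1100

price = 16.5300
boundary = 98.1100 92.2967 98.1100 92.2967 98.1100 92.2967 98.1100 104.2894
tree:
16.5300
22.3433 11.0905
27.8121 16.5300 6.7854
32.9568 22.3433 10.7914 3.5952
37.7967 27.8121 16.5300 6.2366 1.4790
42.3499 32.9568 22.3433 10.4177 2.8948 0.3383
46.6332 37.7967 27.8121 16.5300 5.5509 0.7565 0.0000
50.6628 42.3499 32.9568 22.3433 10.3506 1.6914 0.0000 0.0000
54.4536 46.6332 37.7967 27.8121 16.5300 3.7820 0.0000 0.0000 0.0000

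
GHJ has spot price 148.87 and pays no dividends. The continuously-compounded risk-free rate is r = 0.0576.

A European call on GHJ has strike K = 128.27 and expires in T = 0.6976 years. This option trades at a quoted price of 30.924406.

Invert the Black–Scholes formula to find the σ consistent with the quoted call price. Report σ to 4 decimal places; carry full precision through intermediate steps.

At σ = 0.3255 the Black–Scholes value reproduces the quote:
σ√T = 0.3255·√0.6976 = 0.271866
d₁ = (ln(S/K) + (r+σ²/2)T) / (σ√T) = (ln(148.87/128.27) + (0.0576+0.3255²/2)·0.6976) / 0.271866 = (0.148936 + 0.077137) / 0.271866 = 0.831563
d₂ = d₁ − σ√T = 0.831563 − 0.271866 = 0.559697
e^{−rT} = 0.960615
N(d₁) = 0.797172,  N(d₂) = 0.712157
V = S·N(d₁) − K·e^{−rT}·N(d₂) = 118.675002 − 87.750596 = 30.924406 (the observed quote) — the price is monotone increasing in volatility, hence this σ is the only solution

sigma = 0.3255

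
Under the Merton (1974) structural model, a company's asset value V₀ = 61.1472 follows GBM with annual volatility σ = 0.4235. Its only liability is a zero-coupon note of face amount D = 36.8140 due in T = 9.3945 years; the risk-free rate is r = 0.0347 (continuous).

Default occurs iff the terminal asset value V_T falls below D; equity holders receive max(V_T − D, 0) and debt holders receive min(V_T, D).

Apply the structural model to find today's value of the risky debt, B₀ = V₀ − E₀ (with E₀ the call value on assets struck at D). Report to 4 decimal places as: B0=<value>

B0=19.2257

Equity is a call on the firm's assets struck at D = 36.8140:
d₁ = [ln(V₀/D) + (r + σ²/2)T] / (σ√T)
   = [ln(61.1472/36.8140) + (0.0347 + 0.5·0.4235²)·9.3945] / (0.4235·√9.3945)
   = [0.507406 + 1.168452] / 1.298046 = 1.291061
d₂ = d₁ − σ√T = 1.291061 − 1.298046 = -0.006985
N(d₁) = 0.901659,  N(d₂) = 0.497213,  e^(−rT) = 0.721813
E₀ = V₀·N(d₁) − D·e^(−rT)·N(d₂)
   = 61.1472·0.901659 − 36.8140·0.721813·0.497213 = 41.921548
B₀ = V₀ − E₀ = 61.1472 − 41.921548 = 19.225652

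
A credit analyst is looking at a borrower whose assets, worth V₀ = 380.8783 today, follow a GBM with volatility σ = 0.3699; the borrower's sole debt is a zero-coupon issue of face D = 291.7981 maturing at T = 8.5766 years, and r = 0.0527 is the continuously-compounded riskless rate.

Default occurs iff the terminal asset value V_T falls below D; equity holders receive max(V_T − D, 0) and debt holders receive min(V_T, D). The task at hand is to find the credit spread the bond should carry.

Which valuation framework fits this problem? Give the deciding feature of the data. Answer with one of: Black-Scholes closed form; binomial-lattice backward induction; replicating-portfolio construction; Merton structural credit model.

Key observation: the question is about default risk generated by asset-value dynamics against a debt face of 291.7981 — the structural framework prices exactly that.

framework: Merton structural credit model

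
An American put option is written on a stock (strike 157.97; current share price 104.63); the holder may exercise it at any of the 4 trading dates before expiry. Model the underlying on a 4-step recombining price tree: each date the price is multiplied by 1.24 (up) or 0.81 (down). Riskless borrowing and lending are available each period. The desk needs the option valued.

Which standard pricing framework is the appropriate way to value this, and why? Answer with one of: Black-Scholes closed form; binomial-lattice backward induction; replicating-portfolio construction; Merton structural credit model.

Key observation: the put (strike 157.97 on spot 104.63) is American-style on a 4-step discrete price model, so the early-exercise decision at every node requires stepwise backward valuation — a closed form cannot price the exercise right.

framework: binomial-lattice backward induction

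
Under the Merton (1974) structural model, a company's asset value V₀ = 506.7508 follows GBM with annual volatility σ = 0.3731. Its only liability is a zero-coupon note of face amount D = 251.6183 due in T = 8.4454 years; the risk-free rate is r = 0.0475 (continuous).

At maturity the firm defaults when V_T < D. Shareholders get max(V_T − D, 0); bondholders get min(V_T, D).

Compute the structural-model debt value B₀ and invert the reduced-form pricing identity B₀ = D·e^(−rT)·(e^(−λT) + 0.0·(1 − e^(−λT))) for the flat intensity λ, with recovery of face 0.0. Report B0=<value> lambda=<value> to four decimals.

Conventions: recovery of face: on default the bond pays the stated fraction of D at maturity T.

B0=145.1334 lambda=0.0177

Equity is a call on the firm's assets struck at D = 251.6183:
d₁ = [ln(V₀/D) + (r + σ²/2)T] / (σ√T)
   = [ln(506.7508/251.6183) + (0.0475 + 0.5·0.3731²)·8.4454] / (0.3731·√8.4454)
   = [0.700106 + 0.988972] / 1.084265 = 1.557809
d₂ = d₁ − σ√T = 1.557809 − 1.084265 = 0.473544
N(d₁) = 0.940361,  N(d₂) = 0.682088,  e^(−rT) = 0.669545
E₀ = V₀·N(d₁) − D·e^(−rT)·N(d₂)
   = 506.7508·0.940361 − 251.6183·0.669545·0.682088 = 361.617379
B₀ = V₀ − E₀ = 506.7508 − 361.617379 = 145.133421
e^(−λT) = (B₀·e^(rT)/D − 0)/(1 − 0) = (145.1334·1.493551/251.6183 − 0)/1 = 0.86148000
λ = −ln(0.86148000)/8.4454 = 0.017655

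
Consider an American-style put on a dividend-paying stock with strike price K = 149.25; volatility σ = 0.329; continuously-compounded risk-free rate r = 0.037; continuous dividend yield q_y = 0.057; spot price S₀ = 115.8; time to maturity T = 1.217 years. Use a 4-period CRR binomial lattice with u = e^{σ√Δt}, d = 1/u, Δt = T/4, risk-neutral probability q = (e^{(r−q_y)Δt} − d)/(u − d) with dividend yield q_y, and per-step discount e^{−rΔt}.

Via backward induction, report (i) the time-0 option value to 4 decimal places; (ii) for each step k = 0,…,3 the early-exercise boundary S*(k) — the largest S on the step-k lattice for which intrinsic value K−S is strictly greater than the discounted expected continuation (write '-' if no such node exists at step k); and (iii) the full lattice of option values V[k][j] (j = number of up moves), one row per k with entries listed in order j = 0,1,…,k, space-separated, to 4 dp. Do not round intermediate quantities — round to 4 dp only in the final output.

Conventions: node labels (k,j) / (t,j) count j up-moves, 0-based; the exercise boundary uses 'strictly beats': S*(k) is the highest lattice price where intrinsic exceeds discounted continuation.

price = 41.1038
boundary = - - 80.5533 96.5820
tree:
41.1038
54.3311 25.2029
68.6967 37.3123 10.3249
82.0652 52.6680 18.5841 0.0000
93.2151 68.6967 33.4500 0.0000 0.0000

Δt=0.30425  u=1.19898  d=0.83404  q=0.43813  discount=0.98881
step 4 (expiry): payoffs max(K−S,0) = 93.2151 68.6967 33.4500 0.0000 0.0000
step 3: (k=3,j=0): S=67.1848, K−S=82.0652, hold=81.5496 ⇒ V=82.0652 exercise | (k=3,j=1): S=96.5820, K−S=52.6680, hold=52.6578 ⇒ V=52.6680 exercise | (k=3,j=2): S=138.8421, K−S=10.4079, hold=18.5841 ⇒ V=18.5841 continue | (k=3,j=3): S=199.5934, K−S=0.0000, hold=0.0000 ⇒ V=0.0000 continue  boundary S*=96.5820
step 2: (k=2,j=0): S=80.5533, K−S=68.6967, hold=68.4109 ⇒ V=68.6967 exercise | (k=2,j=1): S=115.8000, K−S=33.4500, hold=37.3123 ⇒ V=37.3123 continue | (k=2,j=2): S=166.4691, K−S=0.0000, hold=10.3249 ⇒ V=10.3249 continue  boundary S*=80.5533
step 1: (k=1,j=0): S=96.5820, K−S=52.6680, hold=54.3311 ⇒ V=54.3311 continue | (k=1,j=1): S=138.8421, K−S=10.4079, hold=25.2029 ⇒ V=25.2029 continue  boundary S*=-
step 0: (k=0,j=0): S=115.8000, K−S=33.4500, hold=41.1038 ⇒ V=41.1038 continue  boundary S*=-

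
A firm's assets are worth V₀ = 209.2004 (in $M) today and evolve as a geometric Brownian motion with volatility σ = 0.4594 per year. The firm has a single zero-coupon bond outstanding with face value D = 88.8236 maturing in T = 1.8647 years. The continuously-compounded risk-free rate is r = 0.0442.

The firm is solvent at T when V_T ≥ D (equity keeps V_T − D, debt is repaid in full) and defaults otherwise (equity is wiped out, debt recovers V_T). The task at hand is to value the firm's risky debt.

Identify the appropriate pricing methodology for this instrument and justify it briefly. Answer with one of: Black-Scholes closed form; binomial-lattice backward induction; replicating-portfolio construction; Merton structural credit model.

framework: Merton structural credit model

Key observation: assets follow a GBM and default happens iff V_T < 88.8236; valuing claims on that split (equity as a call, risky debt as the residual) is the structural model's definition.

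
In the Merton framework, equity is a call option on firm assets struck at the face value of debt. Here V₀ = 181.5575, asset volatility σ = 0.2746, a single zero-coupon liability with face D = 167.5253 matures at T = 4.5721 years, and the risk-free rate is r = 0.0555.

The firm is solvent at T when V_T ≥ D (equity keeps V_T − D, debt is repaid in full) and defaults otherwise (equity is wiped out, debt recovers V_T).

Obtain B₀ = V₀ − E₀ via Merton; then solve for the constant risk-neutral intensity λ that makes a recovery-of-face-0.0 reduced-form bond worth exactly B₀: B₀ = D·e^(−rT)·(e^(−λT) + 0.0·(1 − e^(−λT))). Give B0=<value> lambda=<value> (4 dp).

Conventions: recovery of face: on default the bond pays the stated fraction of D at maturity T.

B0=114.3489 lambda=0.0280

With assets at 181.5575 and a single debt payment of 167.5253 at 4.5721 years:
d₁ = [ln(V₀/D) + (r + σ²/2)T] / (σ√T)
   = [ln(181.5575/167.5253) + (0.0555 + 0.5·0.2746²)·4.5721] / (0.2746·√4.5721)
   = [0.080438 + 0.426132] / 0.587163 = 0.862741
d₂ = d₁ − σ√T = 0.862741 − 0.587163 = 0.275579
N(d₁) = 0.805860,  N(d₂) = 0.608564,  e^(−rT) = 0.775885
E₀ = V₀·N(d₁) − D·e^(−rT)·N(d₂)
   = 181.5575·0.805860 − 167.5253·0.775885·0.608564 = 67.208606
B₀ = V₀ − E₀ = 181.5575 − 67.208606 = 114.348894
e^(−λT) = (B₀·e^(rT)/D − 0)/(1 − 0) = (114.3489·1.288852/167.5253 − 0)/1 = 0.87974030
λ = −ln(0.87974030)/4.5721 = 0.028024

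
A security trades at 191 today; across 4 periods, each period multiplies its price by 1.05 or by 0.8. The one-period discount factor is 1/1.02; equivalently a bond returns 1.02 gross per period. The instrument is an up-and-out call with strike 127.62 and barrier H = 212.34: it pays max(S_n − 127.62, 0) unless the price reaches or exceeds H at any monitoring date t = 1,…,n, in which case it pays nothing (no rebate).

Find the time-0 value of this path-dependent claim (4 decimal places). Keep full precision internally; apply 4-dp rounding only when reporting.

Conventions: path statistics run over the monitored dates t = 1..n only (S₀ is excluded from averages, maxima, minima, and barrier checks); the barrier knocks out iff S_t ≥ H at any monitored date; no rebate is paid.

price = 11.6077

No-arbitrage gives p* = (R−d)/(u−d) = 0.8800: enumerate every path, weight its payoff by its p*-probability, and discount by R^4.
Enumerate all 2^4 = 16 price paths (U = up ×1.05, D = down ×0.8); each path with k up-moves has probability p*^k·(1−p*)^(4−k).
DDDD: M=152.8000, payoff=0.0000, prob=0.000207
UDDD: M=200.5500, payoff=0.0000, prob=0.001521
DUDD: M=160.4400, payoff=0.0000, prob=0.001521
UUDD: M=210.5775, payoff=7.1496, prob=0.011151
DDUD: M=152.8000, payoff=0.0000, prob=0.001521
UDUD: M=200.5500, payoff=7.1496, prob=0.011151
DUUD: M=168.4620, payoff=7.1496, prob=0.011151
UUUD: M=221.1064, payoff=0.0000, prob=0.081777
DDDU: M=152.8000, payoff=0.0000, prob=0.001521
UDDU: M=200.5500, payoff=7.1496, prob=0.011151
DUDU: M=160.4400, payoff=7.1496, prob=0.011151
UUDU: M=210.5775, payoff=49.2651, prob=0.081777
DDUU: M=152.8000, payoff=7.1496, prob=0.011151
UDUU: M=200.5500, payoff=49.2651, prob=0.081777
DUUU: M=176.8851, payoff=49.2651, prob=0.081777
UUUU: M=232.1617, payoff=0.0000, prob=0.599695
Price = Σ prob·payoff / R^4 = 12.564570 / 1.082432 = 11.6077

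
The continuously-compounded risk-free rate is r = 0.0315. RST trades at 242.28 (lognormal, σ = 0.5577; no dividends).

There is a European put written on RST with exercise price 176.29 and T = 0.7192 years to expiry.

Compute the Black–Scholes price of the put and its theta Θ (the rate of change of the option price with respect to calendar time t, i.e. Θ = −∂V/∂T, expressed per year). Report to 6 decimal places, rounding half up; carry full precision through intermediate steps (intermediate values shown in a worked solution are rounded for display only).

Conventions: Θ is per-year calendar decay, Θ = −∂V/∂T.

σ√T = 0.5577·√0.7192 = 0.472961
d₁ = (ln(S/K) + (r+σ²/2)T) / (σ√T) = (ln(242.28/176.29) + (0.0315+0.5577²/2)·0.7192) / 0.472961 = (0.317964 + 0.134501) / 0.472961 = 0.956663
d₂ = d₁ − σ√T = 0.956663 − 0.472961 = 0.483702
e^{−rT} = 0.977600
N(−d₁) = 0.169369,  N(−d₂) = 0.314299
Put price V = K·e^{−rT}·N(−d₂) − S·N(−d₁) = 54.166561 − 41.034620 = 13.131941
φ(d₁) = (1/√(2π))·e^{−d₁²/2} = 0.252450
Θ = −S·φ(d₁)·σ/(2√T) + r·K·e^{−rT}·N(−d₂) = −20.111257 + 1.706247 = -18.405011

price = 13.131941
Θ = -18.405011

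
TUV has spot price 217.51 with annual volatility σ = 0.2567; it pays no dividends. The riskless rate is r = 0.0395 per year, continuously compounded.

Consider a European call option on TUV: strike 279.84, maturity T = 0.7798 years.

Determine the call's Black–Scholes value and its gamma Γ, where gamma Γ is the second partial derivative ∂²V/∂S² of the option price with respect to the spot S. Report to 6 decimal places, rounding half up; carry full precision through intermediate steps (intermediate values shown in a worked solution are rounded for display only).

σ√T = 0.2567·√0.7798 = 0.226682
d₁ = (ln(S/K) + (r+σ²/2)T) / (σ√T) = (ln(217.51/279.84) + (0.0395+0.2567²/2)·0.7798) / 0.226682 = (-0.251973 + 0.056495) / 0.226682 = -0.862347
d₂ = d₁ − σ√T = -0.862347 − 0.226682 = -1.089029
e^{−rT} = 0.969667
N(d₁) = 0.194248,  N(d₂) = 0.138071
Call price V = S·N(d₁) − K·e^{−rT}·N(d₂) = 42.250968 − 37.465690 = 4.785278
φ(d₁) = (1/√(2π))·e^{−d₁²/2} = 0.275062
Γ = φ(d₁) / (S·σ·√T) = 0.005579

price = 4.785278
Γ = 0.005579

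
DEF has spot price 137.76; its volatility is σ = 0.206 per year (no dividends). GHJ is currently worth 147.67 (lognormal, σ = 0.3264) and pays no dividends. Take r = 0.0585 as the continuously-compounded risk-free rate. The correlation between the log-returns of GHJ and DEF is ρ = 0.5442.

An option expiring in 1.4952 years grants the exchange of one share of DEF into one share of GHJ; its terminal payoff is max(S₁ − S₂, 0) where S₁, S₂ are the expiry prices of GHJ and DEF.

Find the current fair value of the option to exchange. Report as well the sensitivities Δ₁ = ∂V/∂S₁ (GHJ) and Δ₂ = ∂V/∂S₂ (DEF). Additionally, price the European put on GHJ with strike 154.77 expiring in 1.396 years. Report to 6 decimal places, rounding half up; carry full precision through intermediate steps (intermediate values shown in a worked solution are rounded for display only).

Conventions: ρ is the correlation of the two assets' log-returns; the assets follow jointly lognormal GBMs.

exchange price = 24.431860
Δ1 = 0.646049
Δ2 = -0.515173
price(GHJ put K=154.77) = 19.764349

σ_eff = √(σ₁² + σ₂² − 2ρσ₁σ₂) = √(0.3264² + 0.206² − 2·0.5442·0.3264·0.206) = 0.275301
d₁ = (ln(S₁/S₂) + (q₂ − q₁ + σ_eff²/2)T) / (σ_eff√T) = (ln(147.67/137.76) + (0.0 − 0.0 + 0.037895)·1.4952) / 0.336634 = 0.374675
d₂ = d₁ − σ_eff√T = 0.374675 − 0.336634 = 0.038041
N(d₁) = 0.646049,  N(d₂) = 0.515173
V = S₁·e^{−q₁T}·N(d₁) − S₂·e^{−q₂T}·N(d₂) = 95.402027 − 70.970167 = 24.431860
Δ₁ = e^{−q₁T}·N(d₁) = 0.646049;  Δ₂ = −e^{−q₂T}·N(d₂) = -0.515173
[vanilla: GHJ put K=154.77]
σ√T = 0.3264·√1.396 = 0.385650
d₁ = (ln(S/K) + (r+σ²/2)T) / (σ√T) = (ln(147.67/154.77) + (0.0585+0.3264²/2)·1.396) / 0.385650 = (-0.046960 + 0.156029) / 0.385650 = 0.282818
d₂ = d₁ − σ√T = 0.282818 − 0.385650 = -0.102831
e^{−rT} = 0.921580
N(−d₁) = 0.388658,  N(−d₂) = 0.540952
price = K·e^{−rT}·N(−d₂) − S·N(−d₁) = 77.157493 − 57.393143 = 19.764349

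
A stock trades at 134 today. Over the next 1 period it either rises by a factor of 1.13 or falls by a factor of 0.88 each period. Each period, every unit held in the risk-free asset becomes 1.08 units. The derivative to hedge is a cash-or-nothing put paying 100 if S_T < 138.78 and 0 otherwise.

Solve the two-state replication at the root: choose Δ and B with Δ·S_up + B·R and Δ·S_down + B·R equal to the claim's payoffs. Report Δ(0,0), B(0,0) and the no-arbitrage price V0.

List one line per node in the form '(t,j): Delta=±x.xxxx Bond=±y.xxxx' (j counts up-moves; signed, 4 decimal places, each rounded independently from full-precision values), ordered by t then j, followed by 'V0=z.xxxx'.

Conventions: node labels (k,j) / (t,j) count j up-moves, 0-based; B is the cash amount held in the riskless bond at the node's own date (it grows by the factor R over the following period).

No-arbitrage ⇒ martingale measure with p* = (R−d)/(u−d) = 0.8000.
Payoffs at expiry: V(1,0)=100.0000, V(1,1)=0.0000
Node (0,0) S=134.0000: V=(p*·0.0000+(1−p*)·100.0000)/1.08=18.5185; Δ=(0.0000−100.0000)/(151.4200−117.9200)=-2.9851; B=V−Δ·S=418.5185
Verification: the root portfolio costs Δ(0,0)·S0 + B(0,0) = 18.5185, matching V0.

(0,0): Delta=-2.9851 Bond=418.5185
V0=18.5185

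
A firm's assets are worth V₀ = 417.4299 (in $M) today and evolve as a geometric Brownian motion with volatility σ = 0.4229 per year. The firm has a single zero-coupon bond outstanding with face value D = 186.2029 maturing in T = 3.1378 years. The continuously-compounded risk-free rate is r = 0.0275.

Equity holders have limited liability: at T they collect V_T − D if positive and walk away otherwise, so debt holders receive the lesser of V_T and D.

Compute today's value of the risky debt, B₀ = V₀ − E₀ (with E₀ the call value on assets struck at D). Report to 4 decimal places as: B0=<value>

With assets at 417.4299 and a single debt payment of 186.2029 at 3.1378 years:
d₁ = [ln(V₀/D) + (r + σ²/2)T] / (σ√T)
   = [ln(417.4299/186.2029) + (0.0275 + 0.5·0.4229²)·3.1378] / (0.4229·√3.1378)
   = [0.807280 + 0.366878] / 0.749118 = 1.567387
d₂ = d₁ − σ√T = 1.567387 − 0.749118 = 0.818269
N(d₁) = 0.941488,  N(d₂) = 0.793398,  e^(−rT) = 0.917329
E₀ = V₀·N(d₁) − D·e^(−rT)·N(d₂)
   = 417.4299·0.941488 − 186.2029·0.917329·0.793398 = 257.485443
B₀ = V₀ − E₀ = 417.4299 − 257.485443 = 159.944457

B0=159.9445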